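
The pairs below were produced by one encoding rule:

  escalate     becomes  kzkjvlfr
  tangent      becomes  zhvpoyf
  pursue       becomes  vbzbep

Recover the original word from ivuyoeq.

compete

In escalate: e→k is +6, s→z is +7, c→k is +8, a→j is +9 — the shift increases by 1 each position. Letter i (0-indexed) is shifted by i+6, so successive shifts are 6, 7, 8, ….
Decoding ivuyoeq: i−6=c, v−7=o, u−8=m, y−9=p, o−10=e, e−11=t, q−12=e.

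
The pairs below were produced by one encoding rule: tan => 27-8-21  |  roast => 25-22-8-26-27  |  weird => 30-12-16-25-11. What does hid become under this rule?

t is letter #20 and maps to 27: an offset of 7. The number is (letter's place in the alphabet, a=1) + 7.
On hid: h=8→15, i=9→16, d=4→11.

15-16-11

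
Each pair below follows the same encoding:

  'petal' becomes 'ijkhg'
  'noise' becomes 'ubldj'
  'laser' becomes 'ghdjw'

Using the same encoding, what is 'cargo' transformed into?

p(15)→i(8) and e(4)→j(9) fit y≡7x+7 (mod 26); the inverse of 7 mod 26 is 15. Treating letters as 0–25, the rule is x ↦ 7x + 7 (mod 26).
Applying it to cargo: c(2)→7·2+7≡21=v; a(0)→7·0+7≡7=h; r(17)→7·17+7≡22=w; g(6)→7·6+7≡23=x; o(14)→7·14+7≡1=b (all mod 26).

vhwxb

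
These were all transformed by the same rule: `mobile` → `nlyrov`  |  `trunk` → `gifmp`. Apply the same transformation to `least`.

Each letter is replaced by its mirror in the alphabet: a↔z, b↔y, c↔x, and so on (the Atbash cipher).
For least: l↔o, e↔v, a↔z, s↔h, t↔g.

ovzhg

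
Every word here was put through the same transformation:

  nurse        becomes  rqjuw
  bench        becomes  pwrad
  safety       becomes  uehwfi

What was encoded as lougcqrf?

Treating letters as 0–25, the rule is x ↦ 11x + 4 (mod 26).
Reversing it on lougcqrf: l(11)→19·(11−4)≡3=d; o(14)→19·(14−4)≡8=i; u(20)→19·(20−4)≡18=s; g(6)→19·(6−4)≡12=m; c(2)→19·(2−4)≡14=o; q(16)→19·(16−4)≡20=u; r(17)→19·(17−4)≡13=n; f(5)→19·(5−4)≡19=t (all mod 26).

dismount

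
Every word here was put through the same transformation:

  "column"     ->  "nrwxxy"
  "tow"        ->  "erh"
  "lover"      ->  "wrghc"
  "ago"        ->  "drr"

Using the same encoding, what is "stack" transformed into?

The shift depends on letter class: consonant c→n is +11, but vowel o→r is +3. Two shifts are in play — +3 for a/e/i/o/u, +11 for every other letter.
On stack: s(cons)+11=d, t(cons)+11=e, a(vowel)+3=d, c(cons)+11=n, k(cons)+11=v.

dednv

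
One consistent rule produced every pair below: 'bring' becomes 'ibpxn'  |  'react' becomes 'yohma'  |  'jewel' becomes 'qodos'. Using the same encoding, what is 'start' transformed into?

Shifts by position in bring: pos 0: b→i (+7), pos 1: r→b (+10), pos 2: i→p (+7), pos 3: n→x (+10) — repeating every 2. It's a Vigenère-style cipher with numeric key [7,10]: position i shifts by key[i mod 2].
Applying it to start: s+7=z, t+10=d, a+7=h, r+10=b, t+7=a.

zdhba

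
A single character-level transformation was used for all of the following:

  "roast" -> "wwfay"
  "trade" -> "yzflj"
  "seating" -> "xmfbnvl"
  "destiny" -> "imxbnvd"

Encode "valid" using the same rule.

It's a Vigenère-style cipher with numeric key [5,8]: position i shifts by key[i mod 2].
On valid: v+5=a, a+8=i, l+5=q, i+8=q, d+5=i.

aiqqi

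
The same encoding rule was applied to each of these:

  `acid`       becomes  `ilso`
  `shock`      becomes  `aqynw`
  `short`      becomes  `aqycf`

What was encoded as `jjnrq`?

badge

In acid: a→i is +8, c→l is +9, i→s is +10, d→o is +11 — the shift increases by 1 each position. Letter i (0-indexed) is shifted by i+8, so successive shifts are 8, 9, 10, ….
Reversing it on jjnrq: j−8=b, j−9=a, n−10=d, r−11=g, q−12=e.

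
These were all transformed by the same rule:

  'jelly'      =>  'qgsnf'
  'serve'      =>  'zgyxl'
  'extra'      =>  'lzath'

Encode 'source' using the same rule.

The shifts repeat in a cycle of length 2: positions 0,1,… shift by +7, +2, then the pattern repeats.
Applying it to source: s+7=z, o+2=q, u+7=b, r+2=t, c+7=j, e+2=g.

zqbtjg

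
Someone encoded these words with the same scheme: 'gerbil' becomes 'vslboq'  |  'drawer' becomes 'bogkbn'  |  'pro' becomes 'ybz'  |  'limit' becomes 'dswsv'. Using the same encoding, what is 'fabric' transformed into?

The word is reversed, then every letter is shifted forward by 10.
Applying it to fabric: reverse → cirbaf; then shift: c+10=m, i+10=s, r+10=b, b+10=l, a+10=k, f+10=p.

msblkp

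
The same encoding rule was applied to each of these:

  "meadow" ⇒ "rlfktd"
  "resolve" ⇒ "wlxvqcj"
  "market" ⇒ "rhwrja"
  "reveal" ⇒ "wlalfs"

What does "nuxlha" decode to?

insect

Shifts by position in meadow: pos 0: m→r (+5), pos 1: e→l (+7), pos 2: a→f (+5), pos 3: d→k (+7) — repeating every 2. It's a Vigenère-style cipher with numeric key [5,7]: position i shifts by key[i mod 2].
Reversing it on nuxlha: n−5=i, u−7=n, x−5=s, l−7=e, h−5=c, a−7=t.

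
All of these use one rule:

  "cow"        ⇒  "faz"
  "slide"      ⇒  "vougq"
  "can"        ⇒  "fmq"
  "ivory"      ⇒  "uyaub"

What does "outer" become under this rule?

The shift depends on letter class: consonant c→f is +3, but vowel o→a is +12. Two shifts are in play — +12 for a/e/i/o/u, +3 for every other letter.
For outer: o(vowel)+12=a, u(vowel)+12=g, t(cons)+3=w, e(vowel)+12=q, r(cons)+3=u.

agwqu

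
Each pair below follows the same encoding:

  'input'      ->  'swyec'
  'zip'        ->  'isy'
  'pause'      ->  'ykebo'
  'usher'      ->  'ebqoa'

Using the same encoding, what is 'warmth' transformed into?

The rule splits by letter class: vowels +10, consonants +9.
Applying it to warmth: w(cons)+9=f, a(vowel)+10=k, r(cons)+9=a, m(cons)+9=v, t(cons)+9=c, h(cons)+9=q.

fkavcq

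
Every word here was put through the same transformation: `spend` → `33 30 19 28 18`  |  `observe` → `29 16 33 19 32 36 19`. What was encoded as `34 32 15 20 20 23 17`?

traffic

s is letter #19 and maps to 33: an offset of 14. Letters become their 1-based position plus 14 (so a→15, b→16, …).
Reversing it on 34 32 15 20 20 23 17: 34→(34−14)÷1=20=t, 32→(32−14)÷1=18=r, 15→(15−14)÷1=1=a, 20→(20−14)÷1=6=f, 20→(20−14)÷1=6=f, 23→(23−14)÷1=9=i, 17→(17−14)÷1=3=c.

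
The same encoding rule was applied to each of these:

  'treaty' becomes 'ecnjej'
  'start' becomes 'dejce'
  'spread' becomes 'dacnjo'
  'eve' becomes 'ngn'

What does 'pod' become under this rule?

The shift depends on letter class: consonant t→e is +11, but vowel e→n is +9. Vowels shift forward by 9 and consonants shift forward by 11.
On pod: p(cons)+11=a, o(vowel)+9=x, d(cons)+11=o.

axo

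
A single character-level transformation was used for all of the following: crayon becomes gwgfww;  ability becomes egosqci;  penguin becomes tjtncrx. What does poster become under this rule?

ttyama

In crayon: c→g is +4, r→w is +5, a→g is +6, y→f is +7 — the shift increases by 1 each position. The shift increases by 1 at each position, starting from +4: 4, 5, 6, ….
Applying it to poster: p+4=t, o+5=t, s+6=y, t+7=a, e+8=m, r+9=a.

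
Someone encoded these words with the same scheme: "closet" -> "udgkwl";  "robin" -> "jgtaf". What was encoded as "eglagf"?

motion

Compare letters: c→u is +18, l→d is +18, o→g is +18 — a constant shift. It's a constant shift of +18 (ROT18).
Undoing it on eglagf: e−18=m, g−18=o, l−18=t, a−18=i, g−18=o, f−18=n.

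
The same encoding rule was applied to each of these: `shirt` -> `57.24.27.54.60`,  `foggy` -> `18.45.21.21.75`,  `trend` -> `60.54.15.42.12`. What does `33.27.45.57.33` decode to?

kiosk

s(#19)→57 and h(#8)→24: differences scale by 3, so n = 3·pos + 0. Each letter becomes 3×(its alphabet position, a=1..z=26).
Reversing it on 33.27.45.57.33: 33→(33−0)÷3=11=k, 27→(27−0)÷3=9=i, 45→(45−0)÷3=15=o, 57→(57−0)÷3=19=s, 33→(33−0)÷3=11=k.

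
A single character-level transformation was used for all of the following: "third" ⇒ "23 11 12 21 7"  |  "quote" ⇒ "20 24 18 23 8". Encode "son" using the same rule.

22 18 17

Each letter is replaced by its alphabet position (a=1..z=26) + 3.
Applying it to son: s=19→22, o=15→18, n=14→17.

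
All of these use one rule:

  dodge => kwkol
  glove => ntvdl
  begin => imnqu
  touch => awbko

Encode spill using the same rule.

zxpts

Shifts by position in dodge: pos 0: d→k (+7), pos 1: o→w (+8), pos 2: d→k (+7), pos 3: g→o (+8) — repeating every 2. A repeating key of period 2 is used — shifts +7, +8 over and over.
On spill: s+7=z, p+8=x, i+7=p, l+8=t, l+7=s.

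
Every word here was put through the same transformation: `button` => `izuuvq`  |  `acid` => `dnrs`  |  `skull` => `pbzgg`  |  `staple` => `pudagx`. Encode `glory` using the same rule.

b(1)→i(8) and u(20)→z(25) fit y≡5x+3 (mod 26); the inverse of 5 mod 26 is 21. Each letter's alphabet position (a=0..z=25) is mapped through 5·x+3 mod 26 — an affine cipher.
Applying it to glory: g(6)→5·6+3≡7=h; l(11)→5·11+3≡6=g; o(14)→5·14+3≡21=v; r(17)→5·17+3≡10=k; y(24)→5·24+3≡19=t (all mod 26).

hgvkt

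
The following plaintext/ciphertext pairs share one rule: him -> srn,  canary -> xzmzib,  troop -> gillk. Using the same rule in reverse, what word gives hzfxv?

sauce

Each pair mirrors across the alphabet (h↔s, i↔r, m↔n): positions sum to 25. Each letter is replaced by its mirror in the alphabet: a↔z, b↔y, c↔x, and so on (the Atbash cipher).
Reversing it on hzfxv: h↔s, z↔a, f↔u, x↔c, v↔e.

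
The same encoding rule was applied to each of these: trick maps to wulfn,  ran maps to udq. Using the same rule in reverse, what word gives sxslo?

Compare letters: t→w is +3, r→u is +3, i→l is +3 — a constant shift. Every letter moves 3 places later in the alphabet, wrapping around z→a.
Reversing it on sxslo: s−3=p, x−3=u, s−3=p, l−3=i, o−3=l.

pupil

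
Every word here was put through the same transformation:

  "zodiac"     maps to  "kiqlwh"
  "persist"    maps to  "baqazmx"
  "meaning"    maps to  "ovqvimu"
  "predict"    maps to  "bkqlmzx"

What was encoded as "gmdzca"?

survey

The output letters match the input read backwards, each shifted +8: zodiac reversed is caidoz. The word is reversed, then every letter is shifted forward by 8.
Undoing it on gmdzca: shift back: g−8=y, m−8=e, d−8=v, z−8=r, c−8=u, a−8=s → yevrus; then reverse → survey.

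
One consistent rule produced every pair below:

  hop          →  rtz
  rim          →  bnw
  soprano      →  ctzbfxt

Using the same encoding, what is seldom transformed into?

The shift depends on letter class: consonant h→r is +10, but vowel o→t is +5. Two shifts are in play — +5 for a/e/i/o/u, +10 for every other letter.
On seldom: s(cons)+10=c, e(vowel)+5=j, l(cons)+10=v, d(cons)+10=n, o(vowel)+5=t, m(cons)+10=w.

cjvntw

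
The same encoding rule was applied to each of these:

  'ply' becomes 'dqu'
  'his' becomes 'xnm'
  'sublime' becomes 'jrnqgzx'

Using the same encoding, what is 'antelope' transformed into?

jutqjysf

The output letters match the input read backwards, each shifted +5: ply reversed is ylp. The word is reversed, then every letter is shifted forward by 5.
For antelope: reverse → epoletna; then shift: e+5=j, p+5=u, o+5=t, l+5=q, e+5=j, t+5=y, n+5=s, a+5=f.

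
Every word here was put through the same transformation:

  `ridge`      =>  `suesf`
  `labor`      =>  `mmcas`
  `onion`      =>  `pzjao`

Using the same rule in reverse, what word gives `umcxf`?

table

A repeating key of period 2 is used — shifts +1, +12 over and over.
Undoing it on umcxf: u−1=t, m−12=a, c−1=b, x−12=l, f−1=e.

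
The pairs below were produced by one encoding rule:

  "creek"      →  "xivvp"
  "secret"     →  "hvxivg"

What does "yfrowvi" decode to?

Each pair mirrors across the alphabet (c↔x, r↔i, e↔v): positions sum to 25. Each letter is replaced by its mirror in the alphabet: a↔z, b↔y, c↔x, and so on (the Atbash cipher).
Decoding yfrowvi: y↔b, f↔u, r↔i, o↔l, w↔d, v↔e, i↔r.

builder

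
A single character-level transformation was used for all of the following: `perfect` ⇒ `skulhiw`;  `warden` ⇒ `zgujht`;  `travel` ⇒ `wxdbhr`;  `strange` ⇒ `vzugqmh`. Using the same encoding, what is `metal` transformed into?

pkwgo

Shifts by position in perfect: pos 0: p→s (+3), pos 1: e→k (+6), pos 2: r→u (+3), pos 3: f→l (+6) — repeating every 2. The shifts repeat in a cycle of length 2: positions 0,1,… shift by +3, +6, then the pattern repeats.
On metal: m+3=p, e+6=k, t+3=w, a+6=g, l+3=o.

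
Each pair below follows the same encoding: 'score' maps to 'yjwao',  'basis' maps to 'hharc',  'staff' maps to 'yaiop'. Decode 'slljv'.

medal

In score: s→y is +6, c→j is +7, o→w is +8, r→a is +9 — the shift increases by 1 each position. The shift increases by 1 at each position, starting from +6: 6, 7, 8, ….
Reversing it on slljv: s−6=m, l−7=e, l−8=d, j−9=a, v−10=l.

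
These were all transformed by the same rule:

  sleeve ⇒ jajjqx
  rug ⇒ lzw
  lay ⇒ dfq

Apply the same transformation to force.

jhwtk

The output letters match the input read backwards, each shifted +5: sleeve reversed is eveels. Two steps: reverse the string, then apply a Caesar shift of +5.
For force: reverse → ecrof; then shift: e+5=j, c+5=h, r+5=w, o+5=t, f+5=k.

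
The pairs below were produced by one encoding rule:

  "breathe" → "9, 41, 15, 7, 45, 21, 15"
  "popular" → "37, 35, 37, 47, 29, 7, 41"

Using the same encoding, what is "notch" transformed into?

b(#2)→9 and r(#18)→41: differences scale by 2, so n = 2·pos + 5. With a=1..z=26, the number is 2·pos + 5.
For notch: n=14→33, o=15→35, t=20→45, c=3→11, h=8→21.

33, 35, 45, 11, 21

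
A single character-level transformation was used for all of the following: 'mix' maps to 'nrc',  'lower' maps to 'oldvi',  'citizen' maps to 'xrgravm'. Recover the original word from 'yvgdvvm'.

Each pair mirrors across the alphabet (m↔n, i↔r, x↔c): positions sum to 25. This is the alphabet-reversal cipher (Atbash): a becomes z, b becomes y, etc.
Reversing it on yvgdvvm: y↔b, v↔e, g↔t, d↔w, v↔e, v↔e, m↔n.

between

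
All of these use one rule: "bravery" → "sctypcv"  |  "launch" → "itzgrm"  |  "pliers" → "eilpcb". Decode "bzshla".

submit

b(1)→s(18) and r(17)→c(2) fit y≡25x+19 (mod 26); the inverse of 25 mod 26 is 25. This is an affine cipher: with a=0,…,z=25, each position x becomes (25x+19) mod 26.
Undoing it on bzshla: b(1)→25·(1−19)≡18=s; z(25)→25·(25−19)≡20=u; s(18)→25·(18−19)≡1=b; h(7)→25·(7−19)≡12=m; l(11)→25·(11−19)≡8=i; a(0)→25·(0−19)≡19=t (all mod 26).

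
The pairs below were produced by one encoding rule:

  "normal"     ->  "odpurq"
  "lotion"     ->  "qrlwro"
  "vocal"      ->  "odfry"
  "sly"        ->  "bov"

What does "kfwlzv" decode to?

The output letters match the input read backwards, each shifted +3: normal reversed is lamron. Read the word backwards and shift each letter +3.
Reversing it on kfwlzv: shift back: k−3=h, f−3=c, w−3=t, l−3=i, z−3=w, v−3=s → hctiws; then reverse → switch.

switch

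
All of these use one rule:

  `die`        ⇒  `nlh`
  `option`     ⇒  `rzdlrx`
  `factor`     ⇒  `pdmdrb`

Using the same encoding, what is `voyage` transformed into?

fridqh

The shift depends on letter class: consonant d→n is +10, but vowel i→l is +3. Two shifts are in play — +3 for a/e/i/o/u, +10 for every other letter.
On voyage: v(cons)+10=f, o(vowel)+3=r, y(cons)+10=i, a(vowel)+3=d, g(cons)+10=q, e(vowel)+3=h.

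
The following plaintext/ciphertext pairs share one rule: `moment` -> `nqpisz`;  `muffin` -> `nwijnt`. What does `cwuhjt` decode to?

burden

In moment: m→n is +1, o→q is +2, m→p is +3, e→i is +4 — the shift increases by 1 each position. Letter i (0-indexed) is shifted by i+1, so successive shifts are 1, 2, 3, ….
Reversing it on cwuhjt: c−1=b, w−2=u, u−3=r, h−4=d, j−5=e, t−6=n.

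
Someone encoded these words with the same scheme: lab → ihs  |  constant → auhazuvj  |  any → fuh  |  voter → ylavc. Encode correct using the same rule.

ajlyyvj

The output letters match the input read backwards, each shifted +7: lab reversed is bal. The word is reversed, then every letter is shifted forward by 7.
Applying it to correct: reverse → tcerroc; then shift: t+7=a, c+7=j, e+7=l, r+7=y, r+7=y, o+7=v, c+7=j.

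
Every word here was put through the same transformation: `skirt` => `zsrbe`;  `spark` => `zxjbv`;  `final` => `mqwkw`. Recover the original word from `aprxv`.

think

In skirt: s→z is +7, k→s is +8, i→r is +9, r→b is +10 — the shift increases by 1 each position. Letter i (0-indexed) is shifted by i+7, so successive shifts are 7, 8, 9, ….
Reversing it on aprxv: a−7=t, p−8=h, r−9=i, x−10=n, v−11=k.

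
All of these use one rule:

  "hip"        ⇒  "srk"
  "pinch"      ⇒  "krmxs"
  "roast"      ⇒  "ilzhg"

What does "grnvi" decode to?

timer

Each pair mirrors across the alphabet (h↔s, i↔r, p↔k): positions sum to 25. Each letter is replaced by its mirror in the alphabet: a↔z, b↔y, c↔x, and so on (the Atbash cipher).
Reversing it on grnvi: g↔t, r↔i, n↔m, v↔e, i↔r.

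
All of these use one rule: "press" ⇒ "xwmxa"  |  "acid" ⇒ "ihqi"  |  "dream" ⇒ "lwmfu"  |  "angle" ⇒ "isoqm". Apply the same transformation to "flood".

nqwtl

Shifts by position in press: pos 0: p→x (+8), pos 1: r→w (+5), pos 2: e→m (+8), pos 3: s→x (+5) — repeating every 2. A repeating key of period 2 is used — shifts +8, +5 over and over.
For flood: f+8=n, l+5=q, o+8=w, o+5=t, d+8=l.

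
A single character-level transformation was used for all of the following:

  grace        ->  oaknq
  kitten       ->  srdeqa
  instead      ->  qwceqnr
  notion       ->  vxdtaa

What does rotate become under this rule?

zxdlfr

In grace: g→o is +8, r→a is +9, a→k is +10, c→n is +11 — the shift increases by 1 each position. Each letter shifts forward by (position + 8), i.e. 8, 9, 10, … — the shift grows by one for each successive letter.
On rotate: r+8=z, o+9=x, t+10=d, a+11=l, t+12=f, e+13=r.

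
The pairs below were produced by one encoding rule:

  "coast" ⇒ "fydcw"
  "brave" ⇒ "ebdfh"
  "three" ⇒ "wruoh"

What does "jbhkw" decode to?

great

Shifts by position in coast: pos 0: c→f (+3), pos 1: o→y (+10), pos 2: a→d (+3), pos 3: s→c (+10) — repeating every 2. The shifts repeat in a cycle of length 2: positions 0,1,… shift by +3, +10, then the pattern repeats.
Undoing it on jbhkw: j−3=g, b−10=r, h−3=e, k−10=a, w−3=t.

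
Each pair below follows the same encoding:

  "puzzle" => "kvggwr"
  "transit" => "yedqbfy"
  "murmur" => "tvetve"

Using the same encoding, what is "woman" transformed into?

p(15)→k(10) and u(20)→v(21) fit y≡23x+3 (mod 26); the inverse of 23 mod 26 is 17. Each letter's alphabet position (a=0..z=25) is mapped through 23·x+3 mod 26 — an affine cipher.
Applying it to woman: w(22)→23·22+3≡15=p; o(14)→23·14+3≡13=n; m(12)→23·12+3≡19=t; a(0)→23·0+3≡3=d; n(13)→23·13+3≡16=q (all mod 26).

pntdq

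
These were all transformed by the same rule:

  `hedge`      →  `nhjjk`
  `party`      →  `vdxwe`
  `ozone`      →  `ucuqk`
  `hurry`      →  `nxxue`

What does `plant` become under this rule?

Shifts by position in hedge: pos 0: h→n (+6), pos 1: e→h (+3), pos 2: d→j (+6), pos 3: g→j (+3) — repeating every 2. It's a Vigenère-style cipher with numeric key [6,3]: position i shifts by key[i mod 2].
Applying it to plant: p+6=v, l+3=o, a+6=g, n+3=q, t+6=z.

vogqz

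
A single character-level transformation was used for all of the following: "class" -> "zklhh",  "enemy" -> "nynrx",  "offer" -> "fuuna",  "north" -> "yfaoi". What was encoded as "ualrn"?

c(2)→z(25) and l(11)→k(10) fit y≡7x+11 (mod 26); the inverse of 7 mod 26 is 15. Treating letters as 0–25, the rule is x ↦ 7x + 11 (mod 26).
Undoing it on ualrn: u(20)→15·(20−11)≡5=f; a(0)→15·(0−11)≡17=r; l(11)→15·(11−11)≡0=a; r(17)→15·(17−11)≡12=m; n(13)→15·(13−11)≡4=e (all mod 26).

frame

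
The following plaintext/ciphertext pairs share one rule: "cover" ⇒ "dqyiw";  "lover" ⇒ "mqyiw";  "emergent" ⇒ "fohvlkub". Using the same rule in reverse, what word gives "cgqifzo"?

beneath

Letter i (0-indexed) is shifted by i+1, so successive shifts are 1, 2, 3, ….
Reversing it on cgqifzo: c−1=b, g−2=e, q−3=n, i−4=e, f−5=a, z−6=t, o−7=h.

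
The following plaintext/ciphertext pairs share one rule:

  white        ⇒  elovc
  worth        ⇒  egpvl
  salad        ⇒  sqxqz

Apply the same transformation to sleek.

sxccu

w(22)→e(4) and h(7)→l(11) fit y≡3x+16 (mod 26); the inverse of 3 mod 26 is 9. Each letter's alphabet position (a=0..z=25) is mapped through 3·x+16 mod 26 — an affine cipher.
On sleek: s(18)→3·18+16≡18=s; l(11)→3·11+16≡23=x; e(4)→3·4+16≡2=c; e(4)→3·4+16≡2=c; k(10)→3·10+16≡20=u (all mod 26).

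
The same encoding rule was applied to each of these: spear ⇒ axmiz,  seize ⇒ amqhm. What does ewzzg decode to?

Compare letters: s→a is +8, p→x is +8, e→m is +8 — a constant shift. Each letter is shifted forward by 8 in the alphabet (a Caesar shift of +8).
Decoding ewzzg: e−8=w, w−8=o, z−8=r, z−8=r, g−8=y.

worry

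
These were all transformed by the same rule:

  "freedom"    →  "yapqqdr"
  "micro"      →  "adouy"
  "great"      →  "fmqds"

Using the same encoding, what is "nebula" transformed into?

The output letters match the input read backwards, each shifted +12: freedom reversed is modeerf. The word is reversed, then every letter is shifted forward by 12.
For nebula: reverse → aluben; then shift: a+12=m, l+12=x, u+12=g, b+12=n, e+12=q, n+12=z.

mxgnqz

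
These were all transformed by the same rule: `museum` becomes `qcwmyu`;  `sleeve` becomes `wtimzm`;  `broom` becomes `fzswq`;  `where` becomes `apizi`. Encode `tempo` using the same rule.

xmqxs

Shifts by position in museum: pos 0: m→q (+4), pos 1: u→c (+8), pos 2: s→w (+4), pos 3: e→m (+8) — repeating every 2. It's a Vigenère-style cipher with numeric key [4,8]: position i shifts by key[i mod 2].
On tempo: t+4=x, e+8=m, m+4=q, p+8=x, o+4=s.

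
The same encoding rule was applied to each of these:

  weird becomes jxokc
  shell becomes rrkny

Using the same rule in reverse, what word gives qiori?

click

The output letters match the input read backwards, each shifted +6: weird reversed is driew. Two steps: reverse the string, then apply a Caesar shift of +6.
Undoing it on qiori: shift back: q−6=k, i−6=c, o−6=i, r−6=l, i−6=c → kcilc; then reverse → click.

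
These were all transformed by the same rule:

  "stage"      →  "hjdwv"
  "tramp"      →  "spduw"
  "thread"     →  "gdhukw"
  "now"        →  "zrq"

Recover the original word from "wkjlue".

The output letters match the input read backwards, each shifted +3: stage reversed is egats. The word is reversed, then every letter is shifted forward by 3.
Decoding wkjlue: shift back: w−3=t, k−3=h, j−3=g, l−3=i, u−3=r, e−3=b → thgirb; then reverse → bright.

bright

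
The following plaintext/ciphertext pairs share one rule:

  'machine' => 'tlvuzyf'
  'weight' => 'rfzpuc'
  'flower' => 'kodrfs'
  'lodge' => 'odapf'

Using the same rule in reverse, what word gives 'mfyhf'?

m(12)→t(19) and a(0)→l(11) fit y≡5x+11 (mod 26); the inverse of 5 mod 26 is 21. Treating letters as 0–25, the rule is x ↦ 5x + 11 (mod 26).
Reversing it on mfyhf: m(12)→21·(12−11)≡21=v; f(5)→21·(5−11)≡4=e; y(24)→21·(24−11)≡13=n; h(7)→21·(7−11)≡20=u; f(5)→21·(5−11)≡4=e (all mod 26).

venue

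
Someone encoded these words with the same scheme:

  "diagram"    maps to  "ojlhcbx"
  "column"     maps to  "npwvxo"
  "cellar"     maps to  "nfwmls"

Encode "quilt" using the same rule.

Shifts by position in diagram: pos 0: d→o (+11), pos 1: i→j (+1), pos 2: a→l (+11), pos 3: g→h (+1) — repeating every 2. A repeating key of period 2 is used — shifts +11, +1 over and over.
For quilt: q+11=b, u+1=v, i+11=t, l+1=m, t+11=e.

bvtme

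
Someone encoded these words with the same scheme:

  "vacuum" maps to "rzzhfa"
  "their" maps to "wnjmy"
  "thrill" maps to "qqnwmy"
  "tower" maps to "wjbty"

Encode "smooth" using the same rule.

The output letters match the input read backwards, each shifted +5: vacuum reversed is muucav. Read the word backwards and shift each letter +5.
For smooth: reverse → htooms; then shift: h+5=m, t+5=y, o+5=t, o+5=t, m+5=r, s+5=x.

myttrx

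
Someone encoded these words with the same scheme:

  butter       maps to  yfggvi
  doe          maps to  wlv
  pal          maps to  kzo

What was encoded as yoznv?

Each pair mirrors across the alphabet (b↔y, u↔f, t↔g): positions sum to 25. Letters are reflected about the middle of the alphabet (position → 25−position): Atbash.
Undoing it on yoznv: y↔b, o↔l, z↔a, n↔m, v↔e.

blame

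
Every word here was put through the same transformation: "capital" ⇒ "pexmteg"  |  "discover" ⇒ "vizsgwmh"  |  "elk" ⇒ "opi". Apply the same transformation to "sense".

The output letters match the input read backwards, each shifted +4: capital reversed is latipac. Read the word backwards and shift each letter +4.
On sense: reverse → esnes; then shift: e+4=i, s+4=w, n+4=r, e+4=i, s+4=w.

iwriw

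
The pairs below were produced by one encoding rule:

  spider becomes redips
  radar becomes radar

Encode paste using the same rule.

etsap

It's just the letters in reverse order.
For paste: reverse → etsap.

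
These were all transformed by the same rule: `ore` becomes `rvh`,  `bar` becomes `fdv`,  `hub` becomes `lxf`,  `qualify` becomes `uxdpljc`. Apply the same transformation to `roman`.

The shift depends on letter class: consonant r→v is +4, but vowel o→r is +3. Two shifts are in play — +3 for a/e/i/o/u, +4 for every other letter.
Applying it to roman: r(cons)+4=v, o(vowel)+3=r, m(cons)+4=q, a(vowel)+3=d, n(cons)+4=r.

vrqdr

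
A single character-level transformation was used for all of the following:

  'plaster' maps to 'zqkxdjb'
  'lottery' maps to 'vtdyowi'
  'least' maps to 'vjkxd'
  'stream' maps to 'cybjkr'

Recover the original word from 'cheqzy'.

Shifts by position in plaster: pos 0: p→z (+10), pos 1: l→q (+5), pos 2: a→k (+10), pos 3: s→x (+5) — repeating every 2. It's a Vigenère-style cipher with numeric key [10,5]: position i shifts by key[i mod 2].
Reversing it on cheqzy: c−10=s, h−5=c, e−10=u, q−5=l, z−10=p, y−5=t.

sculpt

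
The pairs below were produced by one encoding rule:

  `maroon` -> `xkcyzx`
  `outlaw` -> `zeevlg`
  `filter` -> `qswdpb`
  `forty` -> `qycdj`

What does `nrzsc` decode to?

choir

Shifts by position in maroon: pos 0: m→x (+11), pos 1: a→k (+10), pos 2: r→c (+11), pos 3: o→y (+10) — repeating every 2. A repeating key of period 2 is used — shifts +11, +10 over and over.
Undoing it on nrzsc: n−11=c, r−10=h, z−11=o, s−10=i, c−11=r.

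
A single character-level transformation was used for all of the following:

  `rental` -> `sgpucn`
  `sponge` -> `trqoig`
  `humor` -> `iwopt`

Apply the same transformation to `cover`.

Shifts by position in rental: pos 0: r→s (+1), pos 1: e→g (+2), pos 2: n→p (+2), pos 3: t→u (+1), pos 4: a→c (+2), pos 5: l→n (+2) — repeating every 3. A repeating key of period 3 is used — shifts +1, +2, +2 over and over.
Applying it to cover: c+1=d, o+2=q, v+2=x, e+1=f, r+2=t.

dqxft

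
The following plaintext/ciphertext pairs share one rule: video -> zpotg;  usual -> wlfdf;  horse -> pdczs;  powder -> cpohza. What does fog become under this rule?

rzq

Two steps: reverse the string, then apply a Caesar shift of +11.
On fog: reverse → gof; then shift: g+11=r, o+11=z, f+11=q.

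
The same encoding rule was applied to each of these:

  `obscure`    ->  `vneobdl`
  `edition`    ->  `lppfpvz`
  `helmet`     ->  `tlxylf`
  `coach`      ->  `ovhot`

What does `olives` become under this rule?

The shift depends on letter class: consonant b→n is +12, but vowel o→v is +7. Two shifts are in play — +7 for a/e/i/o/u, +12 for every other letter.
On olives: o(vowel)+7=v, l(cons)+12=x, i(vowel)+7=p, v(cons)+12=h, e(vowel)+7=l, s(cons)+12=e.

vxphle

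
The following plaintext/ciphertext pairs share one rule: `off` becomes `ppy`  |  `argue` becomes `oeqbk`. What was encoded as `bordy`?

other

The output letters match the input read backwards, each shifted +10: off reversed is ffo. Two steps: reverse the string, then apply a Caesar shift of +10.
Reversing it on bordy: shift back: b−10=r, o−10=e, r−10=h, d−10=t, y−10=o → rehto; then reverse → other.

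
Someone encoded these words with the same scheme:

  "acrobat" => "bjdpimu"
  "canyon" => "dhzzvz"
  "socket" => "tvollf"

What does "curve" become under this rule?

dbdwl

Shifts by position in acrobat: pos 0: a→b (+1), pos 1: c→j (+7), pos 2: r→d (+12), pos 3: o→p (+1), pos 4: b→i (+7), pos 5: a→m (+12) — repeating every 3. A repeating key of period 3 is used — shifts +1, +7, +12 over and over.
Applying it to curve: c+1=d, u+7=b, r+12=d, v+1=w, e+7=l.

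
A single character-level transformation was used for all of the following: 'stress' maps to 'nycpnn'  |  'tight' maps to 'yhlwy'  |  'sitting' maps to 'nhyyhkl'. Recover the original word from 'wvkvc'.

honor

Each letter's alphabet position (a=0..z=25) is mapped through 11·x+23 mod 26 — an affine cipher.
Reversing it on wvkvc: w(22)→19·(22−23)≡7=h; v(21)→19·(21−23)≡14=o; k(10)→19·(10−23)≡13=n; v(21)→19·(21−23)≡14=o; c(2)→19·(2−23)≡17=r (all mod 26).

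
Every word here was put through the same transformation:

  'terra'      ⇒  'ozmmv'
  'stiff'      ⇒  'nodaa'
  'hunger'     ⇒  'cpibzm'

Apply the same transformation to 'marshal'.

hvmncvg

Compare letters: t→o is +21, e→z is +21, r→m is +21 — a constant shift. Each letter is shifted forward by 21 in the alphabet (a Caesar shift of +21).
Applying it to marshal: m+21=h, a+21=v, r+21=m, s+21=n, h+21=c, a+21=v, l+21=g.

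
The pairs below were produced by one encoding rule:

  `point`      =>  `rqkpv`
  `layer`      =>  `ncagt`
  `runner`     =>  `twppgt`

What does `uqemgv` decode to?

Compare letters: p→r is +2, o→q is +2, i→k is +2 — a constant shift. This is a Caesar cipher with shift 2.
Undoing it on uqemgv: u−2=s, q−2=o, e−2=c, m−2=k, g−2=e, v−2=t.

socket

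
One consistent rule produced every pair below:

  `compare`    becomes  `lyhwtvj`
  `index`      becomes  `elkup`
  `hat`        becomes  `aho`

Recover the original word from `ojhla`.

teach

The output letters match the input read backwards, each shifted +7: compare reversed is erapmoc. The word is reversed, then every letter is shifted forward by 7.
Reversing it on ojhla: shift back: o−7=h, j−7=c, h−7=a, l−7=e, a−7=t → hcaet; then reverse → teach.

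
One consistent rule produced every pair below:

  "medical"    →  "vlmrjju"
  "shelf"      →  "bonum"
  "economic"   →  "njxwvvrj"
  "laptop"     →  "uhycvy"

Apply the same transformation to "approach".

Shifts by position in medical: pos 0: m→v (+9), pos 1: e→l (+7), pos 2: d→m (+9), pos 3: i→r (+9), pos 4: c→j (+7), pos 5: a→j (+9) — repeating every 3. A repeating key of period 3 is used — shifts +9, +7, +9 over and over.
On approach: a+9=j, p+7=w, p+9=y, r+9=a, o+7=v, a+9=j, c+9=l, h+7=o.

jwyavjlo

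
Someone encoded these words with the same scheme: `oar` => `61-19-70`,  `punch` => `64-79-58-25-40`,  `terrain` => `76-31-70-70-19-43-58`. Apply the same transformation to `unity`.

79-58-43-76-91

o(#15)→61 and a(#1)→19: differences scale by 3, so n = 3·pos + 16. Each letter becomes 3×(its alphabet position, a=1..z=26) + 16.
On unity: u=21→79, n=14→58, i=9→43, t=20→76, y=25→91.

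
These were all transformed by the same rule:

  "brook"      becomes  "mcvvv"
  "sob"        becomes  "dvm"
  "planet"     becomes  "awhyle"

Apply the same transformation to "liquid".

wpbbpo

The rule splits by letter class: vowels +7, consonants +11.
On liquid: l(cons)+11=w, i(vowel)+7=p, q(cons)+11=b, u(vowel)+7=b, i(vowel)+7=p, d(cons)+11=o.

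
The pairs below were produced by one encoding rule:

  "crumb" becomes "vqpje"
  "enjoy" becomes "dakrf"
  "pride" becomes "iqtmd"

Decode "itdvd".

c(2)→v(21) and r(17)→q(16) fit y≡17x+13 (mod 26); the inverse of 17 mod 26 is 23. This is an affine cipher: with a=0,…,z=25, each position x becomes (17x+13) mod 26.
Undoing it on itdvd: i(8)→23·(8−13)≡15=p; t(19)→23·(19−13)≡8=i; d(3)→23·(3−13)≡4=e; v(21)→23·(21−13)≡2=c; d(3)→23·(3−13)≡4=e (all mod 26).

piece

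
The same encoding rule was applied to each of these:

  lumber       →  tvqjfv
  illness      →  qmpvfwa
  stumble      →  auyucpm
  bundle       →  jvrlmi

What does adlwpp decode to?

school

Shifts by position in lumber: pos 0: l→t (+8), pos 1: u→v (+1), pos 2: m→q (+4), pos 3: b→j (+8), pos 4: e→f (+1), pos 5: r→v (+4) — repeating every 3. It's a Vigenère-style cipher with numeric key [8,1,4]: position i shifts by key[i mod 3].
Undoing it on adlwpp: a−8=s, d−1=c, l−4=h, w−8=o, p−1=o, p−4=l.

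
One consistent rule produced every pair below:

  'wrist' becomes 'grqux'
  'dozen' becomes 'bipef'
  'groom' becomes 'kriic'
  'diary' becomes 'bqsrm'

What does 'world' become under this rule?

girzb

w(22)→g(6) and r(17)→r(17) fit y≡3x+18 (mod 26); the inverse of 3 mod 26 is 9. Each letter's alphabet position (a=0..z=25) is mapped through 3·x+18 mod 26 — an affine cipher.
On world: w(22)→3·22+18≡6=g; o(14)→3·14+18≡8=i; r(17)→3·17+18≡17=r; l(11)→3·11+18≡25=z; d(3)→3·3+18≡1=b (all mod 26).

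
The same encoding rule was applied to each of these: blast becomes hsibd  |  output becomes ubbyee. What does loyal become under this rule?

rvgjv

In blast: b→h is +6, l→s is +7, a→i is +8, s→b is +9 — the shift increases by 1 each position. Letter i (0-indexed) is shifted by i+6, so successive shifts are 6, 7, 8, ….
Applying it to loyal: l+6=r, o+7=v, y+8=g, a+9=j, l+10=v.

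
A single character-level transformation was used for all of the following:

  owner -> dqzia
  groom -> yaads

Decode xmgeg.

usual

Two steps: reverse the string, then apply a Caesar shift of +12.
Undoing it on xmgeg: shift back: x−12=l, m−12=a, g−12=u, e−12=s, g−12=u → lausu; then reverse → usual.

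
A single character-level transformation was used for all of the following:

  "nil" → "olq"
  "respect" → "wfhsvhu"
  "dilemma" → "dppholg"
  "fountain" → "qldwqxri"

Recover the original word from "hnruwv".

stroke

Two steps: reverse the string, then apply a Caesar shift of +3.
Undoing it on hnruwv: shift back: h−3=e, n−3=k, r−3=o, u−3=r, w−3=t, v−3=s → ekorts; then reverse → stroke.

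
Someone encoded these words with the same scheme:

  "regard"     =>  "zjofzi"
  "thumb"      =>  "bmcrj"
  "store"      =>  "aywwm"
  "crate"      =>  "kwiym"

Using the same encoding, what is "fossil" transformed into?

ntaxqq

Shifts by position in regard: pos 0: r→z (+8), pos 1: e→j (+5), pos 2: g→o (+8), pos 3: a→f (+5) — repeating every 2. The shifts repeat in a cycle of length 2: positions 0,1,… shift by +8, +5, then the pattern repeats.
On fossil: f+8=n, o+5=t, s+8=a, s+5=x, i+8=q, l+5=q.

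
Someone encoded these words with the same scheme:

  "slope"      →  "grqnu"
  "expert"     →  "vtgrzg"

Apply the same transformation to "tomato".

qvcoqv

The output letters match the input read backwards, each shifted +2: slope reversed is epols. Two steps: reverse the string, then apply a Caesar shift of +2.
Applying it to tomato: reverse → otamot; then shift: o+2=q, t+2=v, a+2=c, m+2=o, o+2=q, t+2=v.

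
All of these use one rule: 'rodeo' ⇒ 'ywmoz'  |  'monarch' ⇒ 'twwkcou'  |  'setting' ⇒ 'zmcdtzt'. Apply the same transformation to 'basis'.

In rodeo: r→y is +7, o→w is +8, d→m is +9, e→o is +10 — the shift increases by 1 each position. The shift increases by 1 at each position, starting from +7: 7, 8, 9, ….
For basis: b+7=i, a+8=i, s+9=b, i+10=s, s+11=d.

iibsd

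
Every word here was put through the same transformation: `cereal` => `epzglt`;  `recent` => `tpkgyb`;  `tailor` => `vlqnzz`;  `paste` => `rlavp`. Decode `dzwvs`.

booth

Shifts by position in cereal: pos 0: c→e (+2), pos 1: e→p (+11), pos 2: r→z (+8), pos 3: e→g (+2), pos 4: a→l (+11), pos 5: l→t (+8) — repeating every 3. A repeating key of period 3 is used — shifts +2, +11, +8 over and over.
Reversing it on dzwvs: d−2=b, z−11=o, w−8=o, v−2=t, s−11=h.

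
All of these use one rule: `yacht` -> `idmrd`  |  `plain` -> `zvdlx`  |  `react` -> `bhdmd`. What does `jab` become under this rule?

tdl

The shift depends on letter class: consonant y→i is +10, but vowel a→d is +3. The rule splits by letter class: vowels +3, consonants +10.
For jab: j(cons)+10=t, a(vowel)+3=d, b(cons)+10=l.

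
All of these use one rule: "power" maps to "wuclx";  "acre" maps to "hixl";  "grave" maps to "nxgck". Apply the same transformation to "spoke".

It's a Vigenère-style cipher with numeric key [7,6,6]: position i shifts by key[i mod 3].
For spoke: s+7=z, p+6=v, o+6=u, k+7=r, e+6=k.

zvurk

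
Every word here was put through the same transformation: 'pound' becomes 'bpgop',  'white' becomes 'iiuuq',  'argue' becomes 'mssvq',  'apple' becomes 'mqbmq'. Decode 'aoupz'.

A repeating key of period 2 is used — shifts +12, +1 over and over.
Decoding aoupz: a−12=o, o−1=n, u−12=i, p−1=o, z−12=n.

onion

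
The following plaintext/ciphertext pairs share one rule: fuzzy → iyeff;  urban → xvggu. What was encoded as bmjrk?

In fuzzy: f→i is +3, u→y is +4, z→e is +5, z→f is +6 — the shift increases by 1 each position. The shift increases by 1 at each position, starting from +3: 3, 4, 5, ….
Decoding bmjrk: b−3=y, m−4=i, j−5=e, r−6=l, k−7=d.

yield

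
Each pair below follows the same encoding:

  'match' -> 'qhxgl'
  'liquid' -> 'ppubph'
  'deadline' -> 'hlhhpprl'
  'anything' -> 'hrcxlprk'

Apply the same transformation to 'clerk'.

gplvo

The shift depends on letter class: consonant m→q is +4, but vowel a→h is +7. The rule splits by letter class: vowels +7, consonants +4.
On clerk: c(cons)+4=g, l(cons)+4=p, e(vowel)+7=l, r(cons)+4=v, k(cons)+4=o.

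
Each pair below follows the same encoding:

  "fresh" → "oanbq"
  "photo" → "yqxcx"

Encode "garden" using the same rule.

Compare letters: f→o is +9, r→a is +9, e→n is +9 — a constant shift. This is a Caesar cipher with shift 9.
For garden: g+9=p, a+9=j, r+9=a, d+9=m, e+9=n, n+9=w.

pjamnw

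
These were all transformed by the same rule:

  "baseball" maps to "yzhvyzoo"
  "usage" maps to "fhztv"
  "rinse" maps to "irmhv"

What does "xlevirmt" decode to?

Each letter is replaced by its mirror in the alphabet: a↔z, b↔y, c↔x, and so on (the Atbash cipher).
Reversing it on xlevirmt: x↔c, l↔o, e↔v, v↔e, i↔r, r↔i, m↔n, t↔g.

covering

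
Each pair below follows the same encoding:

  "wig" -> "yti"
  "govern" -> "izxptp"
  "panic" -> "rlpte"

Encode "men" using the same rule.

opp

The shift depends on letter class: consonant w→y is +2, but vowel i→t is +11. The rule splits by letter class: vowels +11, consonants +2.
On men: m(cons)+2=o, e(vowel)+11=p, n(cons)+2=p.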